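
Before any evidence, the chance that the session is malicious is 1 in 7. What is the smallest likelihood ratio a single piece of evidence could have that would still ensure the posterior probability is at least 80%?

24

Prior odds = (1/7)/(6/7) = 1/6.
Target odds = 0.8/0.2 = 4.
Required Bayes factor = 4 ÷ (1/6) = 24.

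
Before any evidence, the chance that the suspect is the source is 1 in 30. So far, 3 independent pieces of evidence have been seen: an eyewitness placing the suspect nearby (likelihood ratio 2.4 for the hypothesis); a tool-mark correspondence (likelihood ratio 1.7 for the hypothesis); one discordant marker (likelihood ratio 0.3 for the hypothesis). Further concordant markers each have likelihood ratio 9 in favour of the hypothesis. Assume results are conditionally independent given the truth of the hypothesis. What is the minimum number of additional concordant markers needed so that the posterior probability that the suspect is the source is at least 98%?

4

Prior odds = (1/30)/(29/30) = 1/29.
Combined Bayes factor of the evidence already in hand = 2.4 × 1.7 × 0.3 = 1.224.
Odds after that evidence = (1/29) × 1.224 = 153/3625.
Target odds = 0.98/0.02 = 49.
Need 9ⁿ ≥ 49 ÷ (153/3625) = 177625/153.
9³ = 729 falls short of 177625/153 but 9⁴ = 6561 reaches it, so n = 4.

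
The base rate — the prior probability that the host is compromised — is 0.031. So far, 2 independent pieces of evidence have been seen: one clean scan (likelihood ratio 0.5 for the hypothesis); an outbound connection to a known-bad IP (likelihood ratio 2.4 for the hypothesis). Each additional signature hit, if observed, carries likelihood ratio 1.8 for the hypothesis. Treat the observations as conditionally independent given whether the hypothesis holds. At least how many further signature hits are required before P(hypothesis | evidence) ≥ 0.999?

18

Prior odds = 0.031/0.969 = 31/969.
Combined Bayes factor of the evidence already in hand = 0.5 × 2.4 = 1.2.
Odds after that evidence = (31/969) × 1.2 = 62/1615.
Target odds = 0.999/0.001 = 999.
Need 1.8ⁿ ≥ 999 ÷ (62/1615) = 1613385/62.
1.8¹⁷ ≈21859.1 falls short of 1613385/62 but 1.8¹⁸ ≈39346.4 reaches it, so n = 18.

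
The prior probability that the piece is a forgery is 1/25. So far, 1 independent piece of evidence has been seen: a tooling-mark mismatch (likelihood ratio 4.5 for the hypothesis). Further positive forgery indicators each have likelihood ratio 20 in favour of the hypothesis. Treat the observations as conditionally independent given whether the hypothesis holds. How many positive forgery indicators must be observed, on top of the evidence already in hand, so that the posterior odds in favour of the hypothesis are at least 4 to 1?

2

Prior odds = 0.04/0.96 = 1/24.
Bayes factor of the evidence already in hand = 4.5.
Odds after that evidence = (1/24) × 4.5 = 0.1875.
Target odds = 4.
Need 20ⁿ ≥ 4 ÷ 0.1875 = 64/3.
20¹ = 20 falls short of 64/3 but 20² = 400 reaches it, so n = 2.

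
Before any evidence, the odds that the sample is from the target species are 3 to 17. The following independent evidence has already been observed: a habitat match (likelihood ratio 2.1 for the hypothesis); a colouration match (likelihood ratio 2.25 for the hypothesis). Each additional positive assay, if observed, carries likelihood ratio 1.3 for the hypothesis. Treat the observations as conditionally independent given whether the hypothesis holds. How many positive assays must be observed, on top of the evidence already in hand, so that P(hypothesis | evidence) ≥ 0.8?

Prior odds = 3/17.
Combined Bayes factor of the evidence already in hand = 2.1 × 2.25 = 4.725.
Odds after that evidence = (3/17) × 4.725 = 567/680.
Target odds = 0.8/0.2 = 4.
Need 1.3ⁿ ≥ 4 ÷ (567/680) = 2720/567.
1.3⁵ = 371293/100000 falls short of 2720/567 but 1.3⁶ = 4826809/1000000 reaches it, so n = 6.

6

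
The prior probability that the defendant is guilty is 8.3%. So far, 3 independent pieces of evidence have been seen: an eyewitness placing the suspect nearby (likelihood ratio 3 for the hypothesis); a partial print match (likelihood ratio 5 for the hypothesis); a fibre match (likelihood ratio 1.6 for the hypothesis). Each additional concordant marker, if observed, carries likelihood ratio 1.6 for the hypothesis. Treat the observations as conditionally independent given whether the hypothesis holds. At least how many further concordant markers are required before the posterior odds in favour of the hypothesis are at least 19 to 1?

5

Prior odds = 0.083/0.917 = 83/917.
Combined Bayes factor of the evidence already in hand = 3 × 5 × 1.6 = 24.
Odds after that evidence = (83/917) × 24 = 1992/917.
Target odds = 19.
Need 1.6ⁿ ≥ 19 ÷ (1992/917) = 17423/1992.
1.6⁴ = 6.5536 falls short of 17423/1992 but 1.6⁵ = 10.48576 reaches it, so n = 5.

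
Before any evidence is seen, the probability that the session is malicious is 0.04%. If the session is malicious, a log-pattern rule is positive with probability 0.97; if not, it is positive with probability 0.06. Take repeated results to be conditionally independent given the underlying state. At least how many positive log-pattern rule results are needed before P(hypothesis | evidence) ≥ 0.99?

Prior odds = 0.0004/0.9996 = 1/2499.
Likelihood ratio of a positive = 0.97/0.06 = 97/6.
Target odds: 0.99 ÷ 0.01 = 99.
Need (1/2499) × (97/6)ⁿ ≥ 99, i.e. (97/6)ⁿ ≥ 247401.
(97/6)⁴ = 88529281/1296 falls short of 247401 but (97/6)⁵ ≈1.10434e+06 reaches it, so n = 5.

5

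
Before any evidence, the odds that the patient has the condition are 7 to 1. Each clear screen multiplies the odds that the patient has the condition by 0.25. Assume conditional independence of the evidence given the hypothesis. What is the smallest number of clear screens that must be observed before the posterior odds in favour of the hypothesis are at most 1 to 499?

6

Prior odds = 7.
Likelihood ratio per clear screen = 0.25.
Target odds = 1/499.
Need 7 × 0.25ⁿ ≤ 1/499, i.e. 0.25ⁿ ≤ 1/3493.
0.25⁵ = 1/1024 is still above 1/3493 but 0.25⁶ = 1/4096 is at or below it, so n = 6.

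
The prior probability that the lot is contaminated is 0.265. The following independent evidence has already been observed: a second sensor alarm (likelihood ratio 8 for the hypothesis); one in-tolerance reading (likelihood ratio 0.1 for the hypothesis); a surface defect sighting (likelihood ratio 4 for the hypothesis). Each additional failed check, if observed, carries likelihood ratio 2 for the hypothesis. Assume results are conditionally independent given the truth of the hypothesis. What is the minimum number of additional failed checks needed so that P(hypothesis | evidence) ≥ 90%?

Prior odds = 0.265/0.735 = 53/147.
Combined Bayes factor of the evidence already in hand = 8 × 0.1 × 4 = 3.2.
Odds after that evidence = (53/147) × 3.2 = 848/735.
Target odds = 0.9/0.1 = 9.
Need 2ⁿ ≥ 9 ÷ (848/735) = 6615/848.
2² = 4 falls short of 6615/848 but 2³ = 8 reaches it, so n = 3.

3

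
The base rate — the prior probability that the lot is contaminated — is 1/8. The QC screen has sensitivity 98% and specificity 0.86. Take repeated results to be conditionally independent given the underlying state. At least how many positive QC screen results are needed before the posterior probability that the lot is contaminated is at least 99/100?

Prior odds: 0.125 ÷ 0.875 = 1/7.
False-positive rate = 1 − 0.86 = 0.14; likelihood ratio of a positive = 0.98/0.14 = 7.
Target posterior odds = 0.99/0.01 = 99.
Need (1/7) × 7ⁿ ≥ 99, i.e. 7ⁿ ≥ 693.
7³ = 343 falls short of 693 but 7⁴ = 2401 reaches it, so n = 4.

4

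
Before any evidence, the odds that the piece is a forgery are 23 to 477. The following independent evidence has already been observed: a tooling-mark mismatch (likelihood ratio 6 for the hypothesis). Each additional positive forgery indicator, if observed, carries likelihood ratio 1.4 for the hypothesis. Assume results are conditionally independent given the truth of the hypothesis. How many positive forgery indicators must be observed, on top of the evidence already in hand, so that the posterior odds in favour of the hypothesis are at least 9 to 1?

Prior odds = 23/477.
Bayes factor of the evidence already in hand = 6.
Odds after that evidence = (23/477) × 6 = 46/159.
Target odds = 9.
Need 1.4ⁿ ≥ 9 ÷ (46/159) = 1431/46.
1.4¹⁰ = 282475249/9765625 falls short of 1431/46 but 1.4¹¹ ≈40.4957 reaches it, so n = 11.

11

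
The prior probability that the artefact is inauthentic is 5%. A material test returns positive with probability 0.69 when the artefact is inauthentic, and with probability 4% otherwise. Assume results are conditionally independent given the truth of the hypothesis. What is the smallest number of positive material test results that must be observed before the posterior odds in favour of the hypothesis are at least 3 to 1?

Prior odds: 0.05 ÷ 0.95 = 1/19.
Likelihood ratio of a positive result = 0.69/0.04 = 17.25.
Target odds = 3.
Require 17.25ⁿ ≥ 3 ÷ (1/19) = 57.
17.25¹ = 17.25 falls short of 57 but 17.25² = 297.5625 reaches it, so n = 2.

2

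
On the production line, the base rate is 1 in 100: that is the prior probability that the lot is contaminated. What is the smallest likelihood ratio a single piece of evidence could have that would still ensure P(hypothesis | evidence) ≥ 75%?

297

Prior odds = 0.01/0.99 = 1/99.
Target odds = 0.75/0.25 = 3.
Required Bayes factor = 3 ÷ (1/99) = 297.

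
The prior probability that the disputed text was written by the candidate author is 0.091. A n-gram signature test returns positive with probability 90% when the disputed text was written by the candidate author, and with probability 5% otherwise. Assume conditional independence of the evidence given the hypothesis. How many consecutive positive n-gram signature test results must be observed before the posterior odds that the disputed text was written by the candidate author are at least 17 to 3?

Prior odds = 0.091/0.909 = 91/909.
Likelihood ratio of a positive result = 0.9/0.05 = 18.
Target odds = 17/3.
Require 18ⁿ ≥ 17/3 ÷ (91/909) = 5151/91.
18¹ = 18 falls short of 5151/91 but 18² = 324 reaches it, so n = 2.

2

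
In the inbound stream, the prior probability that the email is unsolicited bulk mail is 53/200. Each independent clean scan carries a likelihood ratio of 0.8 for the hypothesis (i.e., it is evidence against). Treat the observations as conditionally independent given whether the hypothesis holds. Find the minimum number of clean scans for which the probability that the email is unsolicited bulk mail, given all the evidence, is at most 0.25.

Prior odds = 0.265/0.735 = 53/147.
Likelihood ratio per clean scan = 0.8.
Target posterior odds = 0.25/0.75 = 1/3.
Need (53/147) × 0.8ⁿ ≤ 1/3, i.e. 0.8ⁿ ≤ 49/53.
0.8¹ = 0.8, which is already at or below the required 49/53; so n = 1.

1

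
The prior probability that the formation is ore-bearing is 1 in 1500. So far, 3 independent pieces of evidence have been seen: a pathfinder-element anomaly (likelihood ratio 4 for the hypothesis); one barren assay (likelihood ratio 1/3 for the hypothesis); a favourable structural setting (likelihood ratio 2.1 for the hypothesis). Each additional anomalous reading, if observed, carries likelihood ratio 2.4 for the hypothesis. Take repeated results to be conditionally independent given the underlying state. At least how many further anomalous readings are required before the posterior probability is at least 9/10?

Prior odds = (1/1500)/(1499/1500) = 1/1499.
Combined Bayes factor of the evidence already in hand = 4 × (1/3) × 2.1 = 2.8.
Odds after that evidence = (1/1499) × 2.8 = 14/7495.
Target odds = 0.9/0.1 = 9.
Need 2.4ⁿ ≥ 9 ÷ (14/7495) = 67455/14.
2.4⁹ ≈2641.81 falls short of 67455/14 but 2.4¹⁰ ≈6340.34 reaches it, so n = 10.

10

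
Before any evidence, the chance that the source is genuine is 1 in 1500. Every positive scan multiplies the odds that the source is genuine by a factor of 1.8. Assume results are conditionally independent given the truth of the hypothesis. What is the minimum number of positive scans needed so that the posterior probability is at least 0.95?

18

Prior odds = (1/1500)/(1499/1500) = 1/1499.
Likelihood ratio per positive scan = 1.8.
Target posterior odds = 0.95/0.05 = 19.
Need (1/1499) × 1.8ⁿ ≥ 19, i.e. 1.8ⁿ ≥ 28481.
1.8¹⁷ ≈21859.1 falls short of 28481 but 1.8¹⁸ ≈39346.4 reaches it, so n = 18.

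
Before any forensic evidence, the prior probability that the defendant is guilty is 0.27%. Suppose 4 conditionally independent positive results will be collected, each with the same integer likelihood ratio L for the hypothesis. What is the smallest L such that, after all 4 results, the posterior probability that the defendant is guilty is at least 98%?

12

Prior odds = 0.0027/0.9973 = 27/9973.
Target odds = 0.98/0.02 = 49.
Need L⁴ ≥ 49 ÷ (27/9973) = 488677/27.
11⁴ = 14641 < 488677/27 ≤ 20736 = 12⁴, so L = 12.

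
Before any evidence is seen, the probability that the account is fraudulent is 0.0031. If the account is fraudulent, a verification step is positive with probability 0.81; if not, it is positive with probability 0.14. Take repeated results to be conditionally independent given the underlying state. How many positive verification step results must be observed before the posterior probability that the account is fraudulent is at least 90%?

Prior odds = 0.0031/0.9969 = 31/9969.
Likelihood ratio of a positive = 0.81/0.14 = 81/14.
Target odds: 0.9 ÷ 0.1 = 9.
Need (31/9969) × (81/14)ⁿ ≥ 9, i.e. (81/14)ⁿ ≥ 89721/31.
(81/14)⁴ = 43046721/38416 falls short of 89721/31 but (81/14)⁵ ≈6483.13 reaches it, so n = 5.

5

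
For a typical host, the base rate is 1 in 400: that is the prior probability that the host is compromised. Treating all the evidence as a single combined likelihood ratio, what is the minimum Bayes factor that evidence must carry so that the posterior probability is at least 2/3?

Prior odds = 0.0025/0.9975 = 1/399.
Target odds = (2/3)/(1/3) = 2.
Required Bayes factor = 2 ÷ (1/399) = 798.

798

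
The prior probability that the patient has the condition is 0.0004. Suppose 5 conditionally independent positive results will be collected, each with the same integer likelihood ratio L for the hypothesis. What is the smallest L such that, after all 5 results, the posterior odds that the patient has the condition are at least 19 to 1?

Prior odds = 0.0004/0.9996 = 1/2499.
Target odds = 19.
Need L⁵ ≥ 19 ÷ (1/2499) = 47481.
8⁵ = 32768 < 47481 ≤ 59049 = 9⁵, so L = 9.

9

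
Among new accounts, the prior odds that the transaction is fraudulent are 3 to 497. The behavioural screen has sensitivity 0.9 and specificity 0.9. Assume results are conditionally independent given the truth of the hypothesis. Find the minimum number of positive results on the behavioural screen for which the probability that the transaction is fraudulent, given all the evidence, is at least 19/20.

4

Prior odds = 3/497.
False-positive rate = 1 − 0.9 = 0.1; likelihood ratio of a positive = 0.9/0.1 = 9.
Target posterior odds = 0.95/0.05 = 19.
Require 9ⁿ ≥ 19 ÷ (3/497) = 9443/3.
9³ = 729 falls short of 9443/3 but 9⁴ = 6561 reaches it, so n = 4.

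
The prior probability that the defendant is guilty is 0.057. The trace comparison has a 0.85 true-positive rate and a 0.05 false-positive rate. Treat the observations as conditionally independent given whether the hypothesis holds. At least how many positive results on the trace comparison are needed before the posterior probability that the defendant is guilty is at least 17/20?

2

Prior odds: 0.057 ÷ 0.943 = 57/943.
Likelihood ratio of a positive result = 0.85/0.05 = 17.
Target posterior odds = 0.85/0.15 = 17/3.
Need (57/943) × 17ⁿ ≥ 17/3, i.e. 17ⁿ ≥ 16031/171.
17¹ = 17 falls short of 16031/171 but 17² = 289 reaches it, so n = 2.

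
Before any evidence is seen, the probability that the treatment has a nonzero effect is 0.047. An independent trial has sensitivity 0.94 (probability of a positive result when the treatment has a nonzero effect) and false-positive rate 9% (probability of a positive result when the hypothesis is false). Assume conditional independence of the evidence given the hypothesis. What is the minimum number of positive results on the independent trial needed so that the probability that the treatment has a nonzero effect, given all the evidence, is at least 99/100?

Prior odds: 0.047 ÷ 0.953 = 47/953.
Likelihood ratio of a positive result = 0.94/0.09 = 94/9.
Target odds: 0.99 ÷ 0.01 = 99.
Need (47/953) × (94/9)ⁿ ≥ 99, i.e. (94/9)ⁿ ≥ 94347/47.
(94/9)³ = 830584/729 falls short of 94347/47 but (94/9)⁴ = 78074896/6561 reaches it, so n = 4.

4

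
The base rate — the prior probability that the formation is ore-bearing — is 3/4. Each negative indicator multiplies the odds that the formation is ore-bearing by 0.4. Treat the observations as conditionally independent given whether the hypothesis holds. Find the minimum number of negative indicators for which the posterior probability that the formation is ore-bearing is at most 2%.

Prior odds: 0.75 ÷ 0.25 = 3.
Likelihood ratio per negative indicator = 0.4.
Target posterior odds = 0.02/0.98 = 1/49.
Need 3 × 0.4ⁿ ≤ 1/49, i.e. 0.4ⁿ ≤ 1/147.
0.4⁵ = 0.01024 is still above 1/147 but 0.4⁶ = 64/15625 is at or below it, so n = 6.

6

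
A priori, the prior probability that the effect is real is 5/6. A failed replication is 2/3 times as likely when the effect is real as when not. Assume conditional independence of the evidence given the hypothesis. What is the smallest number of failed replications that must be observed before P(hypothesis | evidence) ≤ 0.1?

Prior odds: (5/6) ÷ (1/6) = 5.
Likelihood ratio per failed replication = 2/3.
Target posterior odds = 0.1/0.9 = 1/9.
Need 5 × (2/3)ⁿ ≤ 1/9, i.e. (2/3)ⁿ ≤ 1/45.
(2/3)⁹ = 512/19683 is still above 1/45 but (2/3)¹⁰ = 1024/59049 is at or below it, so n = 10.

10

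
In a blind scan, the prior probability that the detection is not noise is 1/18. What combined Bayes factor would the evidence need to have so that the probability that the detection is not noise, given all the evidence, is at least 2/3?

Prior odds = (1/18)/(17/18) = 1/17.
Target odds = (2/3)/(1/3) = 2.
Required Bayes factor = 2 ÷ (1/17) = 34.

34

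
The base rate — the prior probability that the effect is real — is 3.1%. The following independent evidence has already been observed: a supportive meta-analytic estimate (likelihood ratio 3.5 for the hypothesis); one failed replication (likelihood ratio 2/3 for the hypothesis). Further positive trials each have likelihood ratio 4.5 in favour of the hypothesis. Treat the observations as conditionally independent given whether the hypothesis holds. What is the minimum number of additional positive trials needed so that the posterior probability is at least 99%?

Prior odds = 0.031/0.969 = 31/969.
Combined Bayes factor of the evidence already in hand = 3.5 × (2/3) = 7/3.
Odds after that evidence = (31/969) × 7/3 = 217/2907.
Target odds = 0.99/0.01 = 99.
Need 4.5ⁿ ≥ 99 ÷ (217/2907) = 287793/217.
4.5⁴ = 410.0625 falls short of 287793/217 but 4.5⁵ = 1845.28125 reaches it, so n = 5.

5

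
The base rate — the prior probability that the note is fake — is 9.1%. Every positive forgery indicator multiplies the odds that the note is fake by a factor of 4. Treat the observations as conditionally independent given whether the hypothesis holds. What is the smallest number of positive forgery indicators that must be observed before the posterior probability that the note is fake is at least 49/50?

Prior odds = 0.091/0.909 = 91/909.
Likelihood ratio per positive forgery indicator = 4.
Target posterior odds = 0.98/0.02 = 49.
Need (91/909) × 4ⁿ ≥ 49, i.e. 4ⁿ ≥ 6363/13.
4⁴ = 256 falls short of 6363/13 but 4⁵ = 1024 reaches it, so n = 5.

5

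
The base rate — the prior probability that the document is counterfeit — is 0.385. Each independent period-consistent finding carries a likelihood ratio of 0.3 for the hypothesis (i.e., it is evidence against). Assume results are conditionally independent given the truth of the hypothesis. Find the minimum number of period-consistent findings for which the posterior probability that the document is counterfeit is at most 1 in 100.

4

Prior odds: 0.385 ÷ 0.615 = 77/123.
Likelihood ratio per period-consistent finding = 0.3.
Target odds: 0.01 ÷ 0.99 = 1/99.
Require 0.3ⁿ ≤ 1/99 ÷ (77/123) = 41/2541.
0.3³ = 0.027 is still above 41/2541 but 0.3⁴ = 0.0081 is at or below it, so n = 4.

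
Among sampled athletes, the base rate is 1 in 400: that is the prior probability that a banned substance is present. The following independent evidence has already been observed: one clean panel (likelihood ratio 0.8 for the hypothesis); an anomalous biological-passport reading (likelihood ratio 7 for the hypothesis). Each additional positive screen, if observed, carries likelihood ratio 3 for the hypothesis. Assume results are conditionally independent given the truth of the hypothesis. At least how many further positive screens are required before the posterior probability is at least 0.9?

6

Prior odds = 0.0025/0.9975 = 1/399.
Combined Bayes factor of the evidence already in hand = 0.8 × 7 = 5.6.
Odds after that evidence = (1/399) × 5.6 = 4/285.
Target odds = 0.9/0.1 = 9.
Need 3ⁿ ≥ 9 ÷ (4/285) = 641.25.
3⁵ = 243 falls short of 641.25 but 3⁶ = 729 reaches it, so n = 6.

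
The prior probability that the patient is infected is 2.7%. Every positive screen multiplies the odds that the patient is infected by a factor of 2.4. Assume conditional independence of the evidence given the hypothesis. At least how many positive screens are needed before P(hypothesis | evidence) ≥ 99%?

10

Prior odds: 0.027 ÷ 0.973 = 27/973.
Likelihood ratio per positive screen = 2.4.
Target posterior odds = 0.99/0.01 = 99.
Require 2.4ⁿ ≥ 99 ÷ (27/973) = 10703/3.
2.4⁹ ≈2641.81 falls short of 10703/3 but 2.4¹⁰ ≈6340.34 reaches it, so n = 10.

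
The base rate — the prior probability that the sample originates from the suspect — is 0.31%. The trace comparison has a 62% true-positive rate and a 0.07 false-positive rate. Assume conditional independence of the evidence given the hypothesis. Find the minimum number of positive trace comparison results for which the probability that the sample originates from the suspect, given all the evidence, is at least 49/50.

Prior odds: 0.0031 ÷ 0.9969 = 31/9969.
Likelihood ratio of a positive result = 0.62/0.07 = 62/7.
Target posterior odds = 0.98/0.02 = 49.
Require (62/7)ⁿ ≥ 49 ÷ (31/9969) = 488481/31.
(62/7)⁴ = 14776336/2401 falls short of 488481/31 but (62/7)⁵ = 916132832/16807 reaches it, so n = 5.

5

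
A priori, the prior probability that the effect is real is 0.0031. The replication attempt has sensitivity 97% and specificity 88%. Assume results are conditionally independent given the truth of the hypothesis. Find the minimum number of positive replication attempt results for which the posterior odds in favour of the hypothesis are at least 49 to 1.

5

Prior odds: 0.0031 ÷ 0.9969 = 31/9969.
False-positive rate = 1 − 0.88 = 0.12; likelihood ratio of a positive = 0.97/0.12 = 97/12.
Target odds = 49.
Need (31/9969) × (97/12)ⁿ ≥ 49, i.e. (97/12)ⁿ ≥ 488481/31.
(97/12)⁴ = 88529281/20736 falls short of 488481/31 but (97/12)⁵ ≈34510.6 reaches it, so n = 5.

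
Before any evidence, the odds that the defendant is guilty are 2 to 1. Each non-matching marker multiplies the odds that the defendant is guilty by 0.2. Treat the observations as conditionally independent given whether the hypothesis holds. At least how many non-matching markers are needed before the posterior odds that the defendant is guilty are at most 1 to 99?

4

Prior odds = 2.
Likelihood ratio per non-matching marker = 0.2.
Target odds = 1/99.
Require 0.2ⁿ ≤ 1/99 ÷ 2 = 1/198.
0.2³ = 0.008 is still above 1/198 but 0.2⁴ = 0.0016 is at or below it, so n = 4.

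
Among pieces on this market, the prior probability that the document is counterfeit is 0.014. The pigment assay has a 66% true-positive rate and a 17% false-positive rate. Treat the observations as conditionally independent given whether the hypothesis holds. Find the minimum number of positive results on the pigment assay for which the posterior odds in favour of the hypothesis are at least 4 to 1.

5

Prior odds = 0.014/0.986 = 7/493.
Likelihood ratio of a positive result = 0.66/0.17 = 66/17.
Target odds = 4.
Need (7/493) × (66/17)ⁿ ≥ 4, i.e. (66/17)ⁿ ≥ 1972/7.
(66/17)⁴ = 18974736/83521 falls short of 1972/7 but (66/17)⁵ ≈882.013 reaches it, so n = 5.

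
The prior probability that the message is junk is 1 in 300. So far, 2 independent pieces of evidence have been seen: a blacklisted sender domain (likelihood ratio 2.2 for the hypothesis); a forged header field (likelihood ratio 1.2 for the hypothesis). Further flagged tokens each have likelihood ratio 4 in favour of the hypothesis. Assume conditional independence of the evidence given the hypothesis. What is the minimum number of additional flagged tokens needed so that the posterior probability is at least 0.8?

Prior odds = (1/300)/(299/300) = 1/299.
Combined Bayes factor of the evidence already in hand = 2.2 × 1.2 = 2.64.
Odds after that evidence = (1/299) × 2.64 = 66/7475.
Target odds = 0.8/0.2 = 4.
Need 4ⁿ ≥ 4 ÷ (66/7475) = 14950/33.
4⁴ = 256 falls short of 14950/33 but 4⁵ = 1024 reaches it, so n = 5.

5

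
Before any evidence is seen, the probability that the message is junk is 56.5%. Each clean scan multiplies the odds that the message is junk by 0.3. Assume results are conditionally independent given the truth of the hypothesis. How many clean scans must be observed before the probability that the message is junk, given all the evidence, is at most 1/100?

Prior odds: 0.565 ÷ 0.435 = 113/87.
Likelihood ratio per clean scan = 0.3.
Target odds: 0.01 ÷ 0.99 = 1/99.
Require 0.3ⁿ ≤ 1/99 ÷ (113/87) = 29/3729.
0.3⁴ = 0.0081 is still above 29/3729 but 0.3⁵ = 243/100000 is at or below it, so n = 5.

5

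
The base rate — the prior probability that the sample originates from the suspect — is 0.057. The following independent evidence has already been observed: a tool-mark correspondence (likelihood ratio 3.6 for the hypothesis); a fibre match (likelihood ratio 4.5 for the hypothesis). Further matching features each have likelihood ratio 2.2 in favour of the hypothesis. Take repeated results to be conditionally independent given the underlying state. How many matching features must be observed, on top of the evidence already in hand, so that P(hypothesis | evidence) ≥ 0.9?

3

Prior odds = 0.057/0.943 = 57/943.
Combined Bayes factor of the evidence already in hand = 3.6 × 4.5 = 16.2.
Odds after that evidence = (57/943) × 16.2 = 4617/4715.
Target odds = 0.9/0.1 = 9.
Need 2.2ⁿ ≥ 9 ÷ (4617/4715) = 4715/513.
2.2² = 4.84 falls short of 4715/513 but 2.2³ = 10.648 reaches it, so n = 3.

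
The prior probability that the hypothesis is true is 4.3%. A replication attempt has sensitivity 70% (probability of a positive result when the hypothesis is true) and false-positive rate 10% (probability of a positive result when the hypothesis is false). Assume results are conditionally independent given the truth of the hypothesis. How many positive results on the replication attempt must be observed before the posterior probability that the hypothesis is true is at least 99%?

Prior odds: 0.043 ÷ 0.957 = 43/957.
Likelihood ratio of a positive result = 0.7/0.1 = 7.
Target odds: 0.99 ÷ 0.01 = 99.
Need (43/957) × 7ⁿ ≥ 99, i.e. 7ⁿ ≥ 94743/43.
7³ = 343 falls short of 94743/43 but 7⁴ = 2401 reaches it, so n = 4.

4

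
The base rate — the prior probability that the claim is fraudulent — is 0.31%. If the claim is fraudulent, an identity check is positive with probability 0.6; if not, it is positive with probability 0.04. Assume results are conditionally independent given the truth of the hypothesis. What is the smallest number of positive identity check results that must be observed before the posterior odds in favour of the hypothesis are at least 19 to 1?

Prior odds = 0.0031/0.9969 = 31/9969.
Likelihood ratio of a positive = 0.6/0.04 = 15.
Target odds = 19.
Need (31/9969) × 15ⁿ ≥ 19, i.e. 15ⁿ ≥ 189411/31.
15³ = 3375 falls short of 189411/31 but 15⁴ = 50625 reaches it, so n = 4.

4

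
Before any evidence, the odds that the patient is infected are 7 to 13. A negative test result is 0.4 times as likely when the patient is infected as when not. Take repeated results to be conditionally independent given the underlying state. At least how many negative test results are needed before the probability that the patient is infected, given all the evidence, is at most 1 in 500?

7

Prior odds = 7/13.
Likelihood ratio per negative test result = 0.4.
Target odds: 0.002 ÷ 0.998 = 1/499.
Require 0.4ⁿ ≤ 1/499 ÷ (7/13) = 13/3493.
0.4⁶ = 64/15625 is still above 13/3493 but 0.4⁷ = 128/78125 is at or below it, so n = 7.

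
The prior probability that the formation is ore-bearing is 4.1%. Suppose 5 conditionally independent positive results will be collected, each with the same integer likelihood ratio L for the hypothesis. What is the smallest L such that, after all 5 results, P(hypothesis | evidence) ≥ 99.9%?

8

Prior odds = 0.041/0.959 = 41/959.
Target odds = 0.999/0.001 = 999.
Need L⁵ ≥ 999 ÷ (41/959) = 958041/41.
7⁵ = 16807 < 958041/41 ≤ 32768 = 8⁵, so L = 8.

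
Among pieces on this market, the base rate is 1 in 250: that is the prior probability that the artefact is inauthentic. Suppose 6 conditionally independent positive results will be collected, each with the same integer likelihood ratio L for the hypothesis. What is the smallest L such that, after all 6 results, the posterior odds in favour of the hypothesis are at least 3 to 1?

Prior odds = 0.004/0.996 = 1/249.
Target odds = 3.
Need L⁶ ≥ 3 ÷ (1/249) = 747.
3⁶ = 729 < 747 ≤ 4096 = 4⁶, so L = 4.

4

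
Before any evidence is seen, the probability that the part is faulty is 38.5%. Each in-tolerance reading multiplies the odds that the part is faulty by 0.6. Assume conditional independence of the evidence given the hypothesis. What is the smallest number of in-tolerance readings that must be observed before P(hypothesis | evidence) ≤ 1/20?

Prior odds: 0.385 ÷ 0.615 = 77/123.
Likelihood ratio per in-tolerance reading = 0.6.
Target posterior odds = 0.05/0.95 = 1/19.
Need (77/123) × 0.6ⁿ ≤ 1/19, i.e. 0.6ⁿ ≤ 123/1463.
0.6⁴ = 0.1296 is still above 123/1463 but 0.6⁵ = 0.07776 is at or below it, so n = 5.

5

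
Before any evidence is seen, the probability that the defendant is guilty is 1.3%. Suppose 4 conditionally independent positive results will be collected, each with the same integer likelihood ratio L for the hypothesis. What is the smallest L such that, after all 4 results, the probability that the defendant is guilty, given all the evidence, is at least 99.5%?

Prior odds = 0.013/0.987 = 13/987.
Target odds = 0.995/0.005 = 199.
Need L⁴ ≥ 199 ÷ (13/987) = 196413/13.
11⁴ = 14641 < 196413/13 ≤ 20736 = 12⁴, so L = 12.

12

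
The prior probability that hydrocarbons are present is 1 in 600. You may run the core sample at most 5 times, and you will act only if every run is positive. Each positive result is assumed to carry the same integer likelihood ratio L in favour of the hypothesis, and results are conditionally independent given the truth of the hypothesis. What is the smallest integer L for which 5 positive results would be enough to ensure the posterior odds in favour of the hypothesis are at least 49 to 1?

8

Prior odds = (1/600)/(599/600) = 1/599.
Target odds = 49.
Need L⁵ ≥ 49 ÷ (1/599) = 29351.
7⁵ = 16807 < 29351 ≤ 32768 = 8⁵, so L = 8.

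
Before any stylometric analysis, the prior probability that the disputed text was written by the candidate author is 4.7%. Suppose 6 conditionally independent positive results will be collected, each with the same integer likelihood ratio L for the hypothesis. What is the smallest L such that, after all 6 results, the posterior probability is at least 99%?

Prior odds = 0.047/0.953 = 47/953.
Target odds = 0.99/0.01 = 99.
Need L⁶ ≥ 99 ÷ (47/953) = 94347/47.
3⁶ = 729 < 94347/47 ≤ 4096 = 4⁶, so L = 4.

4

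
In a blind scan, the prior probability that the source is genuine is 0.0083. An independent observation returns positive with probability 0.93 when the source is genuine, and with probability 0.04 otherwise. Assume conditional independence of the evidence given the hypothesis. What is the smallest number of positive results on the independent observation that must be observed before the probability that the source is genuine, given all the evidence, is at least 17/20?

3

Prior odds: 0.0083 ÷ 0.9917 = 83/9917.
Likelihood ratio of a positive result = 0.93/0.04 = 23.25.
Target posterior odds = 0.85/0.15 = 17/3.
Need (83/9917) × 23.25ⁿ ≥ 17/3, i.e. 23.25ⁿ ≥ 168589/249.
23.25² = 540.5625 falls short of 168589/249 but 23.25³ = 804357/64 reaches it, so n = 3.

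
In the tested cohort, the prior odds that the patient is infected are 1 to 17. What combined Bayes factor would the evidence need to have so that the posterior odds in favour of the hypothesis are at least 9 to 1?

153

Prior odds = 1/17.
Target odds = 9.
Required Bayes factor = 9 ÷ (1/17) = 153.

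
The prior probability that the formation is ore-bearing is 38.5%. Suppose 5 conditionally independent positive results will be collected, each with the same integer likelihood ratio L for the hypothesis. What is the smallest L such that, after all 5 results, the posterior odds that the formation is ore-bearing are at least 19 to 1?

2

Prior odds = 0.385/0.615 = 77/123.
Target odds = 19.
Need L⁵ ≥ 19 ÷ (77/123) = 2337/77.
1⁵ = 1 < 2337/77 ≤ 32 = 2⁵, so L = 2.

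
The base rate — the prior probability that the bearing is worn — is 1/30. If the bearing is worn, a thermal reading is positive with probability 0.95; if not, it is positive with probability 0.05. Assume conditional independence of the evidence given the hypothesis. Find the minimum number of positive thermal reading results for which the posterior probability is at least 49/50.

3

Prior odds = (1/30)/(29/30) = 1/29.
Likelihood ratio of a positive = 0.95/0.05 = 19.
Target odds: 0.98 ÷ 0.02 = 49.
Require 19ⁿ ≥ 49 ÷ (1/29) = 1421.
19² = 361 falls short of 1421 but 19³ = 6859 reaches it, so n = 3.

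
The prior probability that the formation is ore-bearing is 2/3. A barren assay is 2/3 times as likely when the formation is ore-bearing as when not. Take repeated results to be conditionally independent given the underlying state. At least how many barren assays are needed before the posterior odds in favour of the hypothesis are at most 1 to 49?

12

Prior odds: (2/3) ÷ (1/3) = 2.
Likelihood ratio per barren assay = 2/3.
Target odds = 1/49.
Require (2/3)ⁿ ≤ 1/49 ÷ 2 = 1/98.
(2/3)¹¹ = 2048/177147 is still above 1/98 but (2/3)¹² = 4096/531441 is at or below it, so n = 12.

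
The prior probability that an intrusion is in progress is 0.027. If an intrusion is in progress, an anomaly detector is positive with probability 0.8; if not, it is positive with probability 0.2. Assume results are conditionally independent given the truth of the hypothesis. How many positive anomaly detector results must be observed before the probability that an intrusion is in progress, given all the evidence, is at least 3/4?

4

Prior odds: 0.027 ÷ 0.973 = 27/973.
Likelihood ratio of a positive = 0.8/0.2 = 4.
Target posterior odds = 0.75/0.25 = 3.
Need (27/973) × 4ⁿ ≥ 3, i.e. 4ⁿ ≥ 973/9.
4³ = 64 falls short of 973/9 but 4⁴ = 256 reaches it, so n = 4.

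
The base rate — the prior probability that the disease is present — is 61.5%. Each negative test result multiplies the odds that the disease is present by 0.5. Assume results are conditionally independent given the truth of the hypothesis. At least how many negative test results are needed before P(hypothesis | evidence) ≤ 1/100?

8

Prior odds = 0.615/0.385 = 123/77.
Likelihood ratio per negative test result = 0.5.
Target odds: 0.01 ÷ 0.99 = 1/99.
Need (123/77) × 0.5ⁿ ≤ 1/99, i.e. 0.5ⁿ ≤ 7/1107.
0.5⁷ = 0.0078125 is still above 7/1107 but 0.5⁸ = 0.00390625 is at or below it, so n = 8.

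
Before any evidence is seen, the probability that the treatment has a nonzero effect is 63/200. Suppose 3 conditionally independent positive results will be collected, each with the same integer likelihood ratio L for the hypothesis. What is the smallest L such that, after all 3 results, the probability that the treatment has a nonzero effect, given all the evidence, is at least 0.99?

6

Prior odds = 0.315/0.685 = 63/137.
Target odds = 0.99/0.01 = 99.
Need L³ ≥ 99 ÷ (63/137) = 1507/7.
5³ = 125 < 1507/7 ≤ 216 = 6³, so L = 6.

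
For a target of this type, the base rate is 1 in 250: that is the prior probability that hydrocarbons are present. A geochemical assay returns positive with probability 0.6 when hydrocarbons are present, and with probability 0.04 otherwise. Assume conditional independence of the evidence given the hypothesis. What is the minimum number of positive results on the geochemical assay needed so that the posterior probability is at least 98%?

4

Prior odds = 0.004/0.996 = 1/249.
Likelihood ratio of a positive result = 0.6/0.04 = 15.
Target posterior odds = 0.98/0.02 = 49.
Require 15ⁿ ≥ 49 ÷ (1/249) = 12201.
15³ = 3375 falls short of 12201 but 15⁴ = 50625 reaches it, so n = 4.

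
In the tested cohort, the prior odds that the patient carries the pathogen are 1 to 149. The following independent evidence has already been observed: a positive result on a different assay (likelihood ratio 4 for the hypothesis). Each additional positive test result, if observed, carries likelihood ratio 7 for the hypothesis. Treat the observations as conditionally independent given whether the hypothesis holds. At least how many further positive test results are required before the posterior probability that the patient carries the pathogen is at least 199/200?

5

Prior odds = 1/149.
Bayes factor of the evidence already in hand = 4.
Odds after that evidence = (1/149) × 4 = 4/149.
Target odds = 0.995/0.005 = 199.
Need 7ⁿ ≥ 199 ÷ (4/149) = 7412.75.
7⁴ = 2401 falls short of 7412.75 but 7⁵ = 16807 reaches it, so n = 5.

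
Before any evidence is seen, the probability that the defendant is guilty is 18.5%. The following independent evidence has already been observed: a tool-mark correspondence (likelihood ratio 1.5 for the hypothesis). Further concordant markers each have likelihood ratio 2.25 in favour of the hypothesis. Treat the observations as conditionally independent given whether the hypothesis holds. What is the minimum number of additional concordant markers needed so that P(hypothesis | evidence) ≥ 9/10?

Prior odds = 0.185/0.815 = 37/163.
Bayes factor of the evidence already in hand = 1.5.
Odds after that evidence = (37/163) × 1.5 = 111/326.
Target odds = 0.9/0.1 = 9.
Need 2.25ⁿ ≥ 9 ÷ (111/326) = 978/37.
2.25⁴ = 25.62890625 falls short of 978/37 but 2.25⁵ = 59049/1024 reaches it, so n = 5.

5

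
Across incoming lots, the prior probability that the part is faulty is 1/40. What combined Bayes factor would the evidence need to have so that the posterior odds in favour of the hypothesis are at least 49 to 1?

Prior odds = 0.025/0.975 = 1/39.
Target odds = 49.
Required Bayes factor = 49 ÷ (1/39) = 1911.

1911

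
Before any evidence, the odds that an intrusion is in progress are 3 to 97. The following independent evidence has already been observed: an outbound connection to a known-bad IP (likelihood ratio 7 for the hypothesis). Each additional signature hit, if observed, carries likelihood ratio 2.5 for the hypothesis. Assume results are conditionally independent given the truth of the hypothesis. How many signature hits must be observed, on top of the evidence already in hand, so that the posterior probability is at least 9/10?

5

Prior odds = 3/97.
Bayes factor of the evidence already in hand = 7.
Odds after that evidence = (3/97) × 7 = 21/97.
Target odds = 0.9/0.1 = 9.
Need 2.5ⁿ ≥ 9 ÷ (21/97) = 291/7.
2.5⁴ = 39.0625 falls short of 291/7 but 2.5⁵ = 97.65625 reaches it, so n = 5.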